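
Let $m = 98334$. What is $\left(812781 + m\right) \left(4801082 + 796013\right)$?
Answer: $5099597210925$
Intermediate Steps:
$\left(812781 + m\right) \left(4801082 + 796013\right) = \left(812781 + 98334\right) \left(4801082 + 796013\right) = 911115 \cdot 5597095 = 5099597210925$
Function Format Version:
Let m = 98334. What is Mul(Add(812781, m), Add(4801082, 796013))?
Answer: 5099597210925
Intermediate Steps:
Mul(Add(812781, m), Add(4801082, 796013)) = Mul(Add(812781, 98334), Add(4801082, 796013)) = Mul(911115, 5597095) = 5099597210925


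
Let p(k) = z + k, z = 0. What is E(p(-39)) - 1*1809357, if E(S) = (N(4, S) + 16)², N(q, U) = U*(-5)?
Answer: -1764836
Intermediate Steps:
N(q, U) = -5*U
p(k) = k (p(k) = 0 + k = k)
E(S) = (16 - 5*S)² (E(S) = (-5*S + 16)² = (16 - 5*S)²)
E(p(-39)) - 1*1809357 = (-16 + 5*(-39))² - 1*1809357 = (-16 - 195)² - 1809357 = (-211)² - 1809357 = 44521 - 1809357 = -1764836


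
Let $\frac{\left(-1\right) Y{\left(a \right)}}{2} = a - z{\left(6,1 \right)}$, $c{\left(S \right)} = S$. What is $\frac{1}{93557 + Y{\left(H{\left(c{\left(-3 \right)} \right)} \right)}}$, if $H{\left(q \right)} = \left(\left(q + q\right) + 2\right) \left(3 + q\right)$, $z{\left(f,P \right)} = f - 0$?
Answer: $\frac{1}{93569} \approx 1.0687 \cdot 10^{-5}$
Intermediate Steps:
$z{\left(f,P \right)} = f$ ($z{\left(f,P \right)} = f + 0 = f$)
$H{\left(q \right)} = \left(2 + 2 q\right) \left(3 + q\right)$ ($H{\left(q \right)} = \left(2 q + 2\right) \left(3 + q\right) = \left(2 + 2 q\right) \left(3 + q\right)$)
$Y{\left(a \right)} = 12 - 2 a$ ($Y{\left(a \right)} = - 2 \left(a - 6\right) = - 2 \left(-6 + a\right) = 12 - 2 a$)
$\frac{1}{93557 + Y{\left(H{\left(c{\left(-3 \right)} \right)} \right)}} = \frac{1}{93557 + \left(12 - 2 \left(6 + 2 \left(-3\right)^{2} + 8 \left(-3\right)\right)\right)} = \frac{1}{93557 + \left(12 - 2 \left(6 + 2 \cdot 9 - 24\right)\right)} = \frac{1}{93557 + \left(12 - 2 \left(6 + 18 - 24\right)\right)} = \frac{1}{93557 + \left(12 - 0\right)} = \frac{1}{93557 + \left(12 + 0\right)} = \frac{1}{93557 + 12} = \frac{1}{93569}$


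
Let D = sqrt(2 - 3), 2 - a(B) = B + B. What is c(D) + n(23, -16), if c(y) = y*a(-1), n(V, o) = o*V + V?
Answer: -345 + 4*I ≈ -345.0 + 4.0*I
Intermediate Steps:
a(B) = 2 - 2*B (a(B) = 2 - (B + B) = 2 - 2*B)
n(V, o) = V + V*o (n(V, o) = V*o + V = V + V*o)
D = I (D = sqrt(-1) = I ≈ 1.0*I)
c(y) = 4*y (c(y) = y*(2 - 2*(-1)) = y*(2 + 2) = y*4 = 4*y)
c(D) + n(23, -16) = 4*I + 23*(1 - 16) = 4*I + 23*(-15) = 4*I - 345 = -345 + 4*I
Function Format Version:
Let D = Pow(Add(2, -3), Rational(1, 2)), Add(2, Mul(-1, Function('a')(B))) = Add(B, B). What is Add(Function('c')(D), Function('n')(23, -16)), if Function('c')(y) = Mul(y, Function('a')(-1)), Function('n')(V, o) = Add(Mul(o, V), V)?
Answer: Add(-345, Mul(4, I)) ≈ Add(-345.00, Mul(4.0000, I))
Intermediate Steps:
Function('a')(B) = Add(2, Mul(-2, B)) (Function('a')(B) = Add(2, Mul(-1, Add(B, B))) = Add(2, Mul(-1, Mul(2, B))) = Add(2, Mul(-2, B)))
Function('n')(V, o) = Add(V, Mul(V, o)) (Function('n')(V, o) = Add(Mul(V, o), V) = Add(V, Mul(V, o)))
D = I (D = Pow(-1, Rational(1, 2)) = I ≈ Mul(1.0000, I))
Function('c')(y) = Mul(4, y) (Function('c')(y) = Mul(y, Add(2, Mul(-2, -1))) = Mul(y, Add(2, 2)) = Mul(y, 4) = Mul(4, y))
Add(Function('c')(D), Function('n')(23, -16)) = Add(Mul(4, I), Mul(23, Add(1, -16))) = Add(Mul(4, I), Mul(23, -15)) = Add(Mul(4, I), -345) = Add(-345, Mul(4, I))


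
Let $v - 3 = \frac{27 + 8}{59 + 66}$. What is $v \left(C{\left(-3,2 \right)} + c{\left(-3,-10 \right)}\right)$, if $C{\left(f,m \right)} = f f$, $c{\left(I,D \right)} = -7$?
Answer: $\frac{164}{25} \approx 6.56$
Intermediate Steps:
$v = \frac{82}{25}$ ($v = 3 + \frac{27 + 8}{59 + 66} = 3 + \frac{35}{125} = 3 + 35 \cdot \frac{1}{125} = 3 + \frac{7}{25} = \frac{82}{25} \approx 3.28$)
$C{\left(f,m \right)} = f^{2}$
$v \left(C{\left(-3,2 \right)} + c{\left(-3,-10 \right)}\right) = \frac{82 \left(\left(-3\right)^{2} - 7\right)}{25} = \frac{82 \left(9 - 7\right)}{25} = \frac{82}{25} \cdot 2 = \frac{164}{25}$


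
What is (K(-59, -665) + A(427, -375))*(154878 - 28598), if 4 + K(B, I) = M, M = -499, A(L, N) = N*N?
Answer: 17694606160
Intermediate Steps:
A(L, N) = N²
K(B, I) = -503 (K(B, I) = -4 - 499 = -503)
(K(-59, -665) + A(427, -375))*(154878 - 28598) = (-503 + (-375)²)*(154878 - 28598) = (-503 + 140625)*126280 = 140122*126280 = 17694606160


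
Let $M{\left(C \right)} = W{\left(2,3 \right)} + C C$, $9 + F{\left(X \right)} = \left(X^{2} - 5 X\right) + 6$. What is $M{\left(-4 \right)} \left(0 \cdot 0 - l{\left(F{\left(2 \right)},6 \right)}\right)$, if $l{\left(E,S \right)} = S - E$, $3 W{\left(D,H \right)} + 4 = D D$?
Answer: $-240$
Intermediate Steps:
$F{\left(X \right)} = -3 + X^{2} - 5 X$ ($F{\left(X \right)} = -9 + \left(\left(X^{2} - 5 X\right) + 6\right) = -9 + \left(6 + X^{2} - 5 X\right) = -3 + X^{2} - 5 X$)
$W{\left(D,H \right)} = - \frac{4}{3} + \frac{D^{2}}{3}$ ($W{\left(D,H \right)} = - \frac{4}{3} + \frac{D D}{3} = - \frac{4}{3} + \frac{D^{2}}{3}$)
$M{\left(C \right)} = C^{2}$ ($M{\left(C \right)} = \left(- \frac{4}{3} + \frac{2^{2}}{3}\right) + C C = \left(- \frac{4}{3} + \frac{1}{3} \cdot 4\right) + C^{2} = \left(- \frac{4}{3} + \frac{4}{3}\right) + C^{2} = 0 + C^{2} = C^{2}$)
$M{\left(-4 \right)} \left(0 \cdot 0 - l{\left(F{\left(2 \right)},6 \right)}\right) = \left(-4\right)^{2} \left(0 \cdot 0 - \left(6 - \left(-3 + 2^{2} - 10\right)\right)\right) = 16 \left(0 - \left(6 - \left(-3 + 4 - 10\right)\right)\right) = 16 \left(0 - \left(6 - -9\right)\right) = 16 \left(0 - \left(6 + 9\right)\right) = 16 \left(0 - 15\right) = 16 \left(-15\right) = -240$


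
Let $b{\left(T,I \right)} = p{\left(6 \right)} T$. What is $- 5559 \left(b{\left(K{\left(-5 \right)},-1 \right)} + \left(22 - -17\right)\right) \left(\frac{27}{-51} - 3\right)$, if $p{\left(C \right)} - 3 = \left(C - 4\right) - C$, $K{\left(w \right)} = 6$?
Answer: $647460$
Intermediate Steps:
$p{\left(C \right)} = -1$ ($p{\left(C \right)} = 3 + \left(\left(C - 4\right) - C\right) = 3 + \left(\left(-4 + C\right) - C\right) = 3 - 4 = -1$)
$b{\left(T,I \right)} = - T$
$- 5559 \left(b{\left(K{\left(-5 \right)},-1 \right)} + \left(22 - -17\right)\right) \left(\frac{27}{-51} - 3\right) = - 5559 \left(\left(-1\right) 6 + \left(22 - -17\right)\right) \left(\frac{27}{-51} - 3\right) = - 5559 \left(-6 + \left(22 + 17\right)\right) \left(27 \left(- \frac{1}{51}\right) - 3\right) = - 5559 \left(-6 + 39\right) \left(- \frac{9}{17} - 3\right) = - 5559 \cdot 33 \left(- \frac{60}{17}\right) = \left(-5559\right) \left(- \frac{1980}{17}\right) = 647460$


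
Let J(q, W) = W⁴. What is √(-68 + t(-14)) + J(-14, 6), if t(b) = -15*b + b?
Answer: 1296 + 8*√2 ≈ 1307.3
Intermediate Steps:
t(b) = -14*b
√(-68 + t(-14)) + J(-14, 6) = √(-68 - 14*(-14)) + 6⁴ = √(-68 + 196) + 1296 = √128 + 1296 = 8*√2 + 1296 = 1296 + 8*√2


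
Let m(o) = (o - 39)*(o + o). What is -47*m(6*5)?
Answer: 25380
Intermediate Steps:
m(o) = 2*o*(-39 + o) (m(o) = (-39 + o)*(2*o) = 2*o*(-39 + o))
-47*m(6*5) = -94*6*5*(-39 + 6*5) = -94*30*(-39 + 30) = -94*30*(-9) = -47*(-540) = 25380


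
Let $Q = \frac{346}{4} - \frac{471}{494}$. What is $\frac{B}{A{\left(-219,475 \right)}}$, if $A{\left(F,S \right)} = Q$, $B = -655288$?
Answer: $- \frac{80928068}{10565} \approx -7660.0$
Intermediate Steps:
$Q = \frac{21130}{247}$ ($Q = 346 \cdot \frac{1}{4} - \frac{471}{494} = \frac{173}{2} - \frac{471}{494} = \frac{21130}{247} \approx 85.547$)
$A{\left(F,S \right)} = \frac{21130}{247}$
$\frac{B}{A{\left(-219,475 \right)}} = - \frac{655288}{\frac{21130}{247}} = \left(-655288\right) \frac{247}{21130} = - \frac{80928068}{10565}$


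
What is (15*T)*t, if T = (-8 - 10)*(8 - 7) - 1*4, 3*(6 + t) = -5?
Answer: 2530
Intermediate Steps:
t = -23/3 (t = -6 + (⅓)*(-5) = -6 - 5/3 = -23/3 ≈ -7.6667)
T = -22 (T = -18*1 - 4 = -18 - 4 = -22)
(15*T)*t = (15*(-22))*(-23/3) = -330*(-23/3) = 2530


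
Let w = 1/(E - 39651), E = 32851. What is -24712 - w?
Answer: -168041599/6800 ≈ -24712.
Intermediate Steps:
w = -1/6800 (w = 1/(32851 - 39651) = 1/(-6800) = -1/6800 ≈ -0.00014706)
-24712 - w = -24712 - 1*(-1/6800) = -24712 + 1/6800 = -168041599/6800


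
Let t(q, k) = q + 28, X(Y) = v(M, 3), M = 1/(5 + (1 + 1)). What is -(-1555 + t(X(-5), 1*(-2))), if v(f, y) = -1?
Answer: 1528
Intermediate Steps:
M = ⅐ (M = 1/(5 + 2) = 1/7 = ⅐ ≈ 0.14286)
X(Y) = -1
t(q, k) = 28 + q
-(-1555 + t(X(-5), 1*(-2))) = -(-1555 + (28 - 1)) = -(-1555 + 27) = -1*(-1528) = 1528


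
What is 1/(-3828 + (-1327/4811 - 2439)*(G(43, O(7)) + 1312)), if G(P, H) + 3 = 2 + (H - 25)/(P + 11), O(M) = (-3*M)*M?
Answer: -129897/414884401432 ≈ -3.1309e-7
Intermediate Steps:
O(M) = -3*M²
G(P, H) = -1 + (-25 + H)/(11 + P) (G(P, H) = -3 + (2 + (H - 25)/(P + 11)) = -3 + (2 + (-25 + H)/(11 + P)) = -1 + (-25 + H)/(11 + P))
1/(-3828 + (-1327/4811 - 2439)*(G(43, O(7)) + 1312)) = 1/(-3828 + (-1327/4811 - 2439)*((-36 - 3*7² - 1*43)/(11 + 43) + 1312)) = 1/(-3828 + (-1327*1/4811 - 2439)*((-36 - 3*49 - 43)/54 + 1312)) = 1/(-3828 + (-1327/4811 - 2439)*((-36 - 147 - 43)/54 + 1312)) = 1/(-3828 - 11735356*((1/54)*(-226) + 1312)/4811) = 1/(-3828 - 11735356*(-113/27 + 1312)/4811) = 1/(-3828 - 11735356/4811*35311/27) = 1/(-3828 - 414387155716/129897) = 1/(-414884401432/129897) = -129897/414884401432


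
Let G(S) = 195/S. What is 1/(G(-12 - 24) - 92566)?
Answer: -12/1110857 ≈ -1.0802e-5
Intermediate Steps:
1/(G(-12 - 24) - 92566) = 1/(195/(-12 - 24) - 92566) = 1/(195/(-36) - 92566) = 1/(195*(-1/36) - 92566) = 1/(-65/12 - 92566) = 1/(-1110857/12) = -12/1110857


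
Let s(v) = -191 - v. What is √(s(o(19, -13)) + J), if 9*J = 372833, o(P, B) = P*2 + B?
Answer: √370889/3 ≈ 203.00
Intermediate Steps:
o(P, B) = B + 2*P (o(P, B) = 2*P + B = B + 2*P)
J = 372833/9 (J = (⅑)*372833 = 372833/9 ≈ 41426.)
√(s(o(19, -13)) + J) = √((-191 - (-13 + 2*19)) + 372833/9) = √((-191 - (-13 + 38)) + 372833/9) = √((-191 - 1*25) + 372833/9) = √((-191 - 25) + 372833/9) = √(-216 + 372833/9) = √(370889/9) = √370889/3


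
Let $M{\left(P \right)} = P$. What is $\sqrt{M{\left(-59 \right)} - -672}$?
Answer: $\sqrt{613} \approx 24.759$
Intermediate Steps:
$\sqrt{M{\left(-59 \right)} - -672} = \sqrt{-59 - -672} = \sqrt{-59 + 672} = \sqrt{613}$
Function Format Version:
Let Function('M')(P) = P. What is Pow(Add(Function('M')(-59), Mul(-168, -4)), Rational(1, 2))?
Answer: Pow(613, Rational(1, 2)) ≈ 24.759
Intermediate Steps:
Pow(Add(Function('M')(-59), Mul(-168, -4)), Rational(1, 2)) = Pow(Add(-59, Mul(-168, -4)), Rational(1, 2)) = Pow(Add(-59, 672), Rational(1, 2)) = Pow(613, Rational(1, 2))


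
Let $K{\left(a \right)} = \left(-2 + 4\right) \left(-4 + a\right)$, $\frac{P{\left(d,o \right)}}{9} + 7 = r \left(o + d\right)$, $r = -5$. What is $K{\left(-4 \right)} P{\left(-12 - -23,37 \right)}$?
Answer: $35568$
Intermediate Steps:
$P{\left(d,o \right)} = -63 - 45 d - 45 o$ ($P{\left(d,o \right)} = -63 + 9 \left(- 5 \left(o + d\right)\right) = -63 + 9 \left(- 5 \left(d + o\right)\right) = -63 + 9 \left(- 5 d - 5 o\right) = -63 - \left(45 d + 45 o\right) = -63 - 45 d - 45 o$)
$K{\left(a \right)} = -8 + 2 a$ ($K{\left(a \right)} = 2 \left(-4 + a\right) = -8 + 2 a$)
$K{\left(-4 \right)} P{\left(-12 - -23,37 \right)} = \left(-8 + 2 \left(-4\right)\right) \left(-63 - 45 \left(-12 - -23\right) - 1665\right) = \left(-8 - 8\right) \left(-63 - 45 \left(-12 + 23\right) - 1665\right) = - 16 \left(-63 - 495 - 1665\right) = \left(-16\right) \left(-2223\right) = 35568$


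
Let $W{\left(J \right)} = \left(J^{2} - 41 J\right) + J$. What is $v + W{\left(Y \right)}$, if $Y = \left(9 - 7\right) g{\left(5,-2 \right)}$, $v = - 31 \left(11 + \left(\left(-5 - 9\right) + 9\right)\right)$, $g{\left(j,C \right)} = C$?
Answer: $-10$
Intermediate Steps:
$v = -186$ ($v = - 31 \left(11 + \left(-14 + 9\right)\right) = - 31 \left(11 - 5\right) = \left(-31\right) 6 = -186$)
$Y = -4$ ($Y = \left(9 - 7\right) \left(-2\right) = 2 \left(-2\right) = -4$)
$W{\left(J \right)} = J^{2} - 40 J$
$v + W{\left(Y \right)} = -186 - 4 \left(-40 - 4\right) = -186 - -176 = -186 + 176 = -10$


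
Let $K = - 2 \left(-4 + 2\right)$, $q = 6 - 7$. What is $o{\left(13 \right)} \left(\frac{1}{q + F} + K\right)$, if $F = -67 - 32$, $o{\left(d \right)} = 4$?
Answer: $\frac{399}{25} \approx 15.96$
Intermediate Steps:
$F = -99$ ($F = -67 - 32 = -99$)
$q = -1$ ($q = 6 - 7 = -1$)
$K = 4$ ($K = \left(-2\right) \left(-2\right) = 4$)
$o{\left(13 \right)} \left(\frac{1}{q + F} + K\right) = 4 \left(\frac{1}{-1 - 99} + 4\right) = 4 \left(\frac{1}{-100} + 4\right) = 4 \left(- \frac{1}{100} + 4\right) = 4 \cdot \frac{399}{100} = \frac{399}{25}$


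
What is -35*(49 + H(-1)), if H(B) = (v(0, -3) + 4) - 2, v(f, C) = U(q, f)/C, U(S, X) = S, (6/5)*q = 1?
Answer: -31955/18 ≈ -1775.3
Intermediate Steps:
q = ⅚ (q = (⅚)*1 = ⅚ ≈ 0.83333)
v(f, C) = 5/(6*C)
H(B) = 31/18 (H(B) = ((⅚)/(-3) + 4) - 2 = ((⅚)*(-⅓) + 4) - 2 = (-5/18 + 4) - 2 = 67/18 - 2 = 31/18)
-35*(49 + H(-1)) = -35*(49 + 31/18) = -35*913/18 = -31955/18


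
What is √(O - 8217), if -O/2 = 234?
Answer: 3*I*√965 ≈ 93.193*I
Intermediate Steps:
O = -468 (O = -2*234 = -468)
√(O - 8217) = √(-468 - 8217) = √(-8685) = 3*I*√965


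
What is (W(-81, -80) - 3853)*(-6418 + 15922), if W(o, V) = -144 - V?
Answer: -37227168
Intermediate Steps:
(W(-81, -80) - 3853)*(-6418 + 15922) = ((-144 - 1*(-80)) - 3853)*(-6418 + 15922) = ((-144 + 80) - 3853)*9504 = (-64 - 3853)*9504 = -3917*9504 = -37227168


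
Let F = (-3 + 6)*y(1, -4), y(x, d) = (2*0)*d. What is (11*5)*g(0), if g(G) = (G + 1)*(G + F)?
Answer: 0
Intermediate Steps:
y(x, d) = 0 (y(x, d) = 0*d = 0)
F = 0 (F = (-3 + 6)*0 = 3*0 = 0)
g(G) = G*(1 + G) (g(G) = (G + 1)*(G + 0) = (1 + G)*G = G*(1 + G))
(11*5)*g(0) = (11*5)*(0*(1 + 0)) = 55*(0*1) = 55*0 = 0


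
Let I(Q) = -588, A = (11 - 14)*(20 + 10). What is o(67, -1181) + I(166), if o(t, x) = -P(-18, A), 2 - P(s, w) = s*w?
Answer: 1030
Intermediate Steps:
A = -90 (A = -3*30 = -90)
P(s, w) = 2 - s*w
o(t, x) = 1618 (o(t, x) = -(2 - 1*(-18)*(-90)) = -(2 - 1620) = -1*(-1618) = 1618)
o(67, -1181) + I(166) = 1618 - 588 = 1030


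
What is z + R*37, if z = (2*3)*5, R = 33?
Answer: 1251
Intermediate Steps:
z = 30 (z = 6*5 = 30)
z + R*37 = 30 + 33*37 = 30 + 1221 = 1251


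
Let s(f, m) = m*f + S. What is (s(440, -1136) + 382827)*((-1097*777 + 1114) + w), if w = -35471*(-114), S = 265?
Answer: -372710868372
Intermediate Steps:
w = 4043694
s(f, m) = 265 + f*m (s(f, m) = m*f + 265 = f*m + 265 = 265 + f*m)
(s(440, -1136) + 382827)*((-1097*777 + 1114) + w) = ((265 + 440*(-1136)) + 382827)*((-1097*777 + 1114) + 4043694) = ((265 - 499840) + 382827)*((-852369 + 1114) + 4043694) = (-499575 + 382827)*(-851255 + 4043694) = -116748*3192439 = -372710868372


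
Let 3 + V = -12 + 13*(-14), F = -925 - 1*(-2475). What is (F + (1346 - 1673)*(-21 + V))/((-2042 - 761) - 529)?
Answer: -18209/833 ≈ -21.860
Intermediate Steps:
F = 1550 (F = -925 + 2475 = 1550)
V = -197 (V = -3 + (-12 + 13*(-14)) = -3 + (-12 - 182) = -3 - 194 = -197)
(F + (1346 - 1673)*(-21 + V))/((-2042 - 761) - 529) = (1550 + (1346 - 1673)*(-21 - 197))/((-2042 - 761) - 529) = (1550 - 327*(-218))/(-2803 - 529) = (1550 + 71286)/(-3332) = 72836*(-1/3332) = -18209/833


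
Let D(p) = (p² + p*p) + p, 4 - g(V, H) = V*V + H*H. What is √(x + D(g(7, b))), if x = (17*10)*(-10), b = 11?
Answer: √53246 ≈ 230.75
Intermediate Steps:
g(V, H) = 4 - H² - V² (g(V, H) = 4 - (V*V + H*H) = 4 - (V² + H²) = 4 - (H² + V²) = 4 + (-H² - V²) = 4 - H² - V²)
x = -1700 (x = 170*(-10) = -1700)
D(p) = p + 2*p² (D(p) = (p² + p²) + p = 2*p² + p = p + 2*p²)
√(x + D(g(7, b))) = √(-1700 + (4 - 1*11² - 1*7²)*(1 + 2*(4 - 1*11² - 1*7²))) = √(-1700 + (4 - 1*121 - 1*49)*(1 + 2*(4 - 1*121 - 1*49))) = √(-1700 + (4 - 121 - 49)*(1 + 2*(4 - 121 - 49))) = √(-1700 - 166*(1 + 2*(-166))) = √(-1700 - 166*(1 - 332)) = √(-1700 - 166*(-331)) = √(-1700 + 54946) = √53246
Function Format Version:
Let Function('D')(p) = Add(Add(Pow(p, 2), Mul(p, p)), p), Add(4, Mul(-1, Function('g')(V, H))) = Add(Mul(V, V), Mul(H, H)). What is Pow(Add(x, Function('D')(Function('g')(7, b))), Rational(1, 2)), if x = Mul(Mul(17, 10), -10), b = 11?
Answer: Pow(53246, Rational(1, 2)) ≈ 230.75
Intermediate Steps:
Function('g')(V, H) = Add(4, Mul(-1, Pow(H, 2)), Mul(-1, Pow(V, 2))) (Function('g')(V, H) = Add(4, Mul(-1, Add(Mul(V, V), Mul(H, H)))) = Add(4, Mul(-1, Add(Pow(V, 2), Pow(H, 2)))) = Add(4, Mul(-1, Add(Pow(H, 2), Pow(V, 2)))) = Add(4, Add(Mul(-1, Pow(H, 2)), Mul(-1, Pow(V, 2)))) = Add(4, Mul(-1, Pow(H, 2)), Mul(-1, Pow(V, 2))))
x = -1700 (x = Mul(170, -10) = -1700)
Function('D')(p) = Add(p, Mul(2, Pow(p, 2))) (Function('D')(p) = Add(Add(Pow(p, 2), Pow(p, 2)), p) = Add(Mul(2, Pow(p, 2)), p) = Add(p, Mul(2, Pow(p, 2))))
Pow(Add(x, Function('D')(Function('g')(7, b))), Rational(1, 2)) = Pow(Add(-1700, Mul(Add(4, Mul(-1, Pow(11, 2)), Mul(-1, Pow(7, 2))), Add(1, Mul(2, Add(4, Mul(-1, Pow(11, 2)), Mul(-1, Pow(7, 2))))))), Rational(1, 2)) = Pow(Add(-1700, Mul(Add(4, Mul(-1, 121), Mul(-1, 49)), Add(1, Mul(2, Add(4, Mul(-1, 121), Mul(-1, 49)))))), Rational(1, 2)) = Pow(Add(-1700, Mul(Add(4, -121, -49), Add(1, Mul(2, Add(4, -121, -49))))), Rational(1, 2)) = Pow(Add(-1700, Mul(-166, Add(1, Mul(2, -166)))), Rational(1, 2)) = Pow(Add(-1700, Mul(-166, Add(1, -332))), Rational(1, 2)) = Pow(Add(-1700, Mul(-166, -331)), Rational(1, 2)) = Pow(Add(-1700, 54946), Rational(1, 2)) = Pow(53246, Rational(1, 2))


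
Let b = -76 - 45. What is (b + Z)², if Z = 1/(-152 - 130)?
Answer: 1164379129/79524 ≈ 14642.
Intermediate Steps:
Z = -1/282 (Z = 1/(-282) = -1/282 ≈ -0.0035461)
b = -121
(b + Z)² = (-121 - 1/282)² = (-34123/282)² = 1164379129/79524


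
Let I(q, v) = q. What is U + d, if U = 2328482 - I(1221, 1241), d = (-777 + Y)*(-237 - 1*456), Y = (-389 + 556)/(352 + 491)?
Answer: 805229305/281 ≈ 2.8656e+6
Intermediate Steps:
Y = 167/843 ≈ 0.19810
d = 151268964/281 (d = (-777 + 167/843)*(-237 - 1*456) = -654844*(-237 - 456)/843 = -654844/843*(-693) = 151268964/281 ≈ 5.3832e+5)
U = 2327261 (U = 2328482 - 1*1221 = 2328482 - 1221 = 2327261)
U + d = 2327261 + 151268964/281 = 805229305/281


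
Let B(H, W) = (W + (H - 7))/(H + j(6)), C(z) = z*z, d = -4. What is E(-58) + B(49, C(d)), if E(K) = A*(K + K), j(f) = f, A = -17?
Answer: 108518/55 ≈ 1973.1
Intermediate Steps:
C(z) = z²
B(H, W) = (-7 + H + W)/(6 + H) (B(H, W) = (W + (H - 7))/(H + 6) = (W + (-7 + H))/(6 + H) = (-7 + H + W)/(6 + H))
E(K) = -34*K (E(K) = -17*(K + K) = -34*K)
E(-58) + B(49, C(d)) = -34*(-58) + (-7 + 49 + (-4)²)/(6 + 49) = 1972 + (-7 + 49 + 16)/55 = 1972 + (1/55)*58 = 1972 + 58/55 = 108518/55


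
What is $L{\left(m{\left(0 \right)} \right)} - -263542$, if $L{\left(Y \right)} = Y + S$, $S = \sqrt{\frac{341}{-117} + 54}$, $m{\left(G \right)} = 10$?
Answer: $263552 + \frac{\sqrt{77701}}{39} \approx 2.6356 \cdot 10^{5}$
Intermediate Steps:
$S = \frac{\sqrt{77701}}{39}$ ($S = \sqrt{341 \left(- \frac{1}{117}\right) + 54} = \sqrt{- \frac{341}{117} + 54} = \sqrt{\frac{5977}{117}} = \frac{\sqrt{77701}}{39} \approx 7.1474$)
$L{\left(Y \right)} = Y + \frac{\sqrt{77701}}{39}$
$L{\left(m{\left(0 \right)} \right)} - -263542 = \left(10 + \frac{\sqrt{77701}}{39}\right) - -263542 = \left(10 + \frac{\sqrt{77701}}{39}\right) + 263542 = 263552 + \frac{\sqrt{77701}}{39}$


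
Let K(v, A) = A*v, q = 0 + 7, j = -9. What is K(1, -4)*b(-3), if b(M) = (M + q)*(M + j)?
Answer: 192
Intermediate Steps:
q = 7
b(M) = (-9 + M)*(7 + M) (b(M) = (M + 7)*(M - 9) = (7 + M)*(-9 + M) = (-9 + M)*(7 + M))
K(1, -4)*b(-3) = (-4*1)*(-63 + (-3)**2 - 2*(-3)) = -4*(-63 + 9 + 6) = -4*(-48) = 192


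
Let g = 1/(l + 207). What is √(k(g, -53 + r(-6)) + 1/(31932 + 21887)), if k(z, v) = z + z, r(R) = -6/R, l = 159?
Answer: √531859055754/9848877 ≈ 0.074048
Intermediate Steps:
g = 1/366 (g = 1/(159 + 207) = 1/366 ≈ 0.0027322)
k(z, v) = 2*z
√(k(g, -53 + r(-6)) + 1/(31932 + 21887)) = √(2*(1/366) + 1/(31932 + 21887)) = √(1/183 + 1/53819) = √(54002/9848877) = √531859055754/9848877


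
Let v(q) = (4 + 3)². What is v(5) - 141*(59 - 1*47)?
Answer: -1643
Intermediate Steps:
v(q) = 49 (v(q) = 7² = 49)
v(5) - 141*(59 - 1*47) = 49 - 141*(59 - 1*47) = 49 - 141*(59 - 47) = 49 - 141*12 = 49 - 1692 = -1643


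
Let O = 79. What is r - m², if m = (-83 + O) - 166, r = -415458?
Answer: -444358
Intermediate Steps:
m = -170 (m = (-83 + 79) - 166 = -4 - 166 = -170)
r - m² = -415458 - 1*(-170)² = -415458 - 1*28900 = -415458 - 28900 = -444358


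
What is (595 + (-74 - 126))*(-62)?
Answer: -24490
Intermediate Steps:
(595 + (-74 - 126))*(-62) = (595 - 200)*(-62) = 395*(-62) = -24490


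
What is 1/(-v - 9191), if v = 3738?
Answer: -1/12929 ≈ -7.7346e-5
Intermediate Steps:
1/(-v - 9191) = 1/(-1*3738 - 9191) = 1/(-3738 - 9191) = 1/(-12929) = -1/12929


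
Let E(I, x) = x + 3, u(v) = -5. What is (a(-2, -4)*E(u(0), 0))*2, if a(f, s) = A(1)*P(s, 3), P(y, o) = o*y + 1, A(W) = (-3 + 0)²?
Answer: -594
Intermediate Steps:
A(W) = 9 (A(W) = (-3)² = 9)
E(I, x) = 3 + x
P(y, o) = 1 + o*y
a(f, s) = 9 + 27*s (a(f, s) = 9*(1 + 3*s) = 9 + 27*s)
(a(-2, -4)*E(u(0), 0))*2 = ((9 + 27*(-4))*(3 + 0))*2 = ((9 - 108)*3)*2 = -99*3*2 = -297*2 = -594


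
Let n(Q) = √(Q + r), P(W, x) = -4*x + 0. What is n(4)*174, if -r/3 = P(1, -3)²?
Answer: 348*I*√107 ≈ 3599.7*I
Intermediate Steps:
P(W, x) = -4*x
r = -432 (r = -3*(-4*(-3))² = -3*12² = -3*144 = -432)
n(Q) = √(-432 + Q) (n(Q) = √(Q - 432) = √(-432 + Q))
n(4)*174 = √(-432 + 4)*174 = √(-428)*174 = (2*I*√107)*174 = 348*I*√107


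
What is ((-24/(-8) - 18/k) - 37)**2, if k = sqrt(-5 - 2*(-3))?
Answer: 2704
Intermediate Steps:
k = 1 (k = sqrt(-5 + 6) = sqrt(1) = 1)
((-24/(-8) - 18/k) - 37)**2 = ((-24/(-8) - 18/1) - 37)**2 = ((-24*(-1/8) - 18*1) - 37)**2 = ((3 - 18) - 37)**2 = (-15 - 37)**2 = (-52)**2 = 2704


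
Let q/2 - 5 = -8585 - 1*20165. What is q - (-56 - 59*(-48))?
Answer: -60266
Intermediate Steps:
q = -57490 (q = 10 + 2*(-8585 - 1*20165) = 10 + 2*(-8585 - 20165) = 10 + 2*(-28750) = 10 - 57500 = -57490)
q - (-56 - 59*(-48)) = -57490 - (-56 - 59*(-48)) = -57490 - (-56 + 2832) = -57490 - 1*2776 = -57490 - 2776 = -60266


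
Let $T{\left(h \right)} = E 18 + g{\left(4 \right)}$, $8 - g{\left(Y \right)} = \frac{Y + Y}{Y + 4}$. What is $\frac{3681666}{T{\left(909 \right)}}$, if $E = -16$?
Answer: $- \frac{3681666}{281} \approx -13102.0$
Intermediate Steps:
$g{\left(Y \right)} = 8 - \frac{2 Y}{4 + Y}$ ($g{\left(Y \right)} = 8 - \frac{Y + Y}{Y + 4} = 8 - \frac{2 Y}{4 + Y}$)
$T{\left(h \right)} = -281$ ($T{\left(h \right)} = \left(-16\right) 18 + \frac{2 \left(16 + 3 \cdot 4\right)}{4 + 4} = -288 + \frac{2 \left(16 + 12\right)}{8} = -288 + 2 \cdot \frac{1}{8} \cdot 28 = -288 + 7 = -281$)
$\frac{3681666}{T{\left(909 \right)}} = \frac{3681666}{-281} = 3681666 \left(- \frac{1}{281}\right) = - \frac{3681666}{281}$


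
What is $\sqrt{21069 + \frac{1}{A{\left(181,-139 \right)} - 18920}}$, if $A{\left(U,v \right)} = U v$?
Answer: $\frac{5 \sqrt{1637447485422}}{44079} \approx 145.15$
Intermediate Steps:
$\sqrt{21069 + \frac{1}{A{\left(181,-139 \right)} - 18920}} = \sqrt{21069 + \frac{1}{181 \left(-139\right) - 18920}} = \sqrt{21069 + \frac{1}{-25159 - 18920}} = \sqrt{21069 + \frac{1}{-44079}} = \sqrt{21069 - \frac{1}{44079}} = \sqrt{\frac{928700450}{44079}} = \frac{5 \sqrt{1637447485422}}{44079}$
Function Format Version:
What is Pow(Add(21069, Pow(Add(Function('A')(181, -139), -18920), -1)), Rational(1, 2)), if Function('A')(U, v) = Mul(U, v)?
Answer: Mul(Rational(5, 44079), Pow(1637447485422, Rational(1, 2))) ≈ 145.15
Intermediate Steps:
Pow(Add(21069, Pow(Add(Function('A')(181, -139), -18920), -1)), Rational(1, 2)) = Pow(Add(21069, Pow(Add(Mul(181, -139), -18920), -1)), Rational(1, 2)) = Pow(Add(21069, Pow(Add(-25159, -18920), -1)), Rational(1, 2)) = Pow(Add(21069, Pow(-44079, -1)), Rational(1, 2)) = Pow(Add(21069, Rational(-1, 44079)), Rational(1, 2)) = Pow(Rational(928700450, 44079), Rational(1, 2)) = Mul(Rational(5, 44079), Pow(1637447485422, Rational(1, 2)))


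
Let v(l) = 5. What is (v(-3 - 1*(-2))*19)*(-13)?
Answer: -1235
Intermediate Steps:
(v(-3 - 1*(-2))*19)*(-13) = (5*19)*(-13) = 95*(-13) = -1235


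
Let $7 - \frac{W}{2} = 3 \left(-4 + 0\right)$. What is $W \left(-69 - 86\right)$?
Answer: $-5890$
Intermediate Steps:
$W = 38$ ($W = 14 - 2 \cdot 3 \left(-4 + 0\right) = 14 - 2 \cdot 3 \left(-4\right) = 14 - -24 = 14 + 24 = 38$)
$W \left(-69 - 86\right) = 38 \left(-69 - 86\right) = 38 \left(-155\right) = -5890$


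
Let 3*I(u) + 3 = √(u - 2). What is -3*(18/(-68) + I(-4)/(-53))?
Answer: 1329/1802 + I*√6/53 ≈ 0.73751 + 0.046217*I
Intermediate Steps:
I(u) = -1 + √(-2 + u)/3 (I(u) = -1 + √(u - 2)/3 = -1 + √(-2 + u)/3)
-3*(18/(-68) + I(-4)/(-53)) = -3*(18/(-68) + (-1 + √(-2 - 4)/3)/(-53)) = -3*(18*(-1/68) + (-1 + √(-6)/3)*(-1/53)) = -3*(-9/34 + (-1 + (I*√6)/3)*(-1/53)) = -3*(-9/34 + (-1 + I*√6/3)*(-1/53)) = -3*(-9/34 + (1/53 - I*√6/159)) = -3*(-443/1802 - I*√6/159) = 1329/1802 + I*√6/53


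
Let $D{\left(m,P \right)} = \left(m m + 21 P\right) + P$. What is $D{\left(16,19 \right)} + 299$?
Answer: $973$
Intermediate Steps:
$D{\left(m,P \right)} = m^{2} + 22 P$ ($D{\left(m,P \right)} = \left(m^{2} + 21 P\right) + P = m^{2} + 22 P$)
$D{\left(16,19 \right)} + 299 = \left(16^{2} + 22 \cdot 19\right) + 299 = \left(256 + 418\right) + 299 = 674 + 299 = 973$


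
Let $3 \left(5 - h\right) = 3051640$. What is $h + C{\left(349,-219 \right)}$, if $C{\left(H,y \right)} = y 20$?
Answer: $- \frac{3064765}{3} \approx -1.0216 \cdot 10^{6}$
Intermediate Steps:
$C{\left(H,y \right)} = 20 y$
$h = - \frac{3051625}{3}$ ($h = 5 - \frac{3051640}{3} = - \frac{3051625}{3} \approx -1.0172 \cdot 10^{6}$)
$h + C{\left(349,-219 \right)} = - \frac{3051625}{3} + 20 \left(-219\right) = - \frac{3051625}{3} - 4380 = - \frac{3064765}{3}$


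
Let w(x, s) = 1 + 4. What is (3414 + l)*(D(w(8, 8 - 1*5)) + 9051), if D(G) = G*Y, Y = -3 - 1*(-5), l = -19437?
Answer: -145184403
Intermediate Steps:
Y = 2 (Y = -3 + 5 = 2)
w(x, s) = 5
D(G) = 2*G (D(G) = G*2 = 2*G)
(3414 + l)*(D(w(8, 8 - 1*5)) + 9051) = (3414 - 19437)*(2*5 + 9051) = -16023*(10 + 9051) = -16023*9061 = -145184403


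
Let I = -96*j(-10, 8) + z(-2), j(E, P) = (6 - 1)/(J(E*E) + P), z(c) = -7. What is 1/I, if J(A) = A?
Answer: -9/103 ≈ -0.087379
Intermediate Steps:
j(E, P) = 5/(P + E**2) (j(E, P) = (6 - 1)/(E*E + P) = 5/(E**2 + P) = 5/(P + E**2))
I = -103/9 (I = -480/(8 + (-10)**2) - 7 = -480/(8 + 100) - 7 = -480/108 - 7 = -96*5/108 - 7 = -40/9 - 7 = -103/9 ≈ -11.444)
1/I = 1/(-103/9) = -9/103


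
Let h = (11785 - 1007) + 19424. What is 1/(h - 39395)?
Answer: -1/9193 ≈ -0.00010878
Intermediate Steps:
h = 30202 (h = 10778 + 19424 = 30202)
1/(h - 39395) = 1/(30202 - 39395) = 1/(-9193) = -1/9193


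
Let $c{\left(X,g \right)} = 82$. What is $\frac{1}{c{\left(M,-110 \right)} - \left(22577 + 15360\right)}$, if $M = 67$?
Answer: $- \frac{1}{37855} \approx -2.6417 \cdot 10^{-5}$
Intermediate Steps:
$\frac{1}{c{\left(M,-110 \right)} - \left(22577 + 15360\right)} = \frac{1}{82 - \left(22577 + 15360\right)} = \frac{1}{82 - 37937} = \frac{1}{-37855} = - \frac{1}{37855}$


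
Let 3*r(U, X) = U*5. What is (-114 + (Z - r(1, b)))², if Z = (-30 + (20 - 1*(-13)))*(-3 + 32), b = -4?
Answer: 7396/9 ≈ 821.78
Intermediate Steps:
r(U, X) = 5*U/3 (r(U, X) = (U*5)/3 = (5*U)/3 = 5*U/3)
Z = 87 (Z = (-30 + (20 + 13))*29 = (-30 + 33)*29 = 3*29 = 87)
(-114 + (Z - r(1, b)))² = (-114 + (87 - 5/3))² = (-114 + 256/3)² = (-86/3)² = 7396/9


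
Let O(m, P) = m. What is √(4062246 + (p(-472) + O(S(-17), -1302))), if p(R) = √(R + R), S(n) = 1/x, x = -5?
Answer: √(101556145 + 100*I*√59)/5 ≈ 2015.5 + 0.0076221*I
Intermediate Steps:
S(n) = -⅕ (S(n) = 1/(-5) = -⅕)
p(R) = √2*√R (p(R) = √(2*R) = √2*√R)
√(4062246 + (p(-472) + O(S(-17), -1302))) = √(4062246 + (√2*√(-472) - ⅕)) = √(4062246 + (√2*(2*I*√118) - ⅕)) = √(4062246 + (4*I*√59 - ⅕)) = √(4062246 + (-⅕ + 4*I*√59)) = √(20311229/5 + 4*I*√59)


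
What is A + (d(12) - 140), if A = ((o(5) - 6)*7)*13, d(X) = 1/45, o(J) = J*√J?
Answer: -30869/45 + 455*√5 ≈ 331.43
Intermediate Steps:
o(J) = J^(3/2)
d(X) = 1/45
A = -546 + 455*√5 (A = ((5^(3/2) - 6)*7)*13 = ((5*√5 - 6)*7)*13 = ((-6 + 5*√5)*7)*13 = (-42 + 35*√5)*13 = -546 + 455*√5 ≈ 471.41)
A + (d(12) - 140) = (-546 + 455*√5) + (1/45 - 140) = (-546 + 455*√5) - 6299/45 = -30869/45 + 455*√5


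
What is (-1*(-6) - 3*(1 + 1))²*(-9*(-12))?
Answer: 0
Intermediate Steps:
(-1*(-6) - 3*(1 + 1))²*(-9*(-12)) = (6 - 3*2)²*108 = (6 - 6)²*108 = 0²*108 = 0*108 = 0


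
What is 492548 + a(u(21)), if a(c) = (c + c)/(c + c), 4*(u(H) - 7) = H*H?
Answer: 492549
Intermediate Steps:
u(H) = 7 + H**2/4 (u(H) = 7 + (H*H)/4 = 7 + H**2/4)
a(c) = 1 (a(c) = (2*c)/((2*c)) = (2*c)*(1/(2*c)) = 1)
492548 + a(u(21)) = 492548 + 1 = 492549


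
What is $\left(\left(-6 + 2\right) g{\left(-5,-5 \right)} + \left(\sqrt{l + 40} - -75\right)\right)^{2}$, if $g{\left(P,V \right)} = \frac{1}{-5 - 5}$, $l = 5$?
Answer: $\frac{143254}{25} + \frac{2262 \sqrt{5}}{5} \approx 6741.8$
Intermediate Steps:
$g{\left(P,V \right)} = - \frac{1}{10}$ ($g{\left(P,V \right)} = \frac{1}{-10} = - \frac{1}{10}$)
$\left(\left(-6 + 2\right) g{\left(-5,-5 \right)} + \left(\sqrt{l + 40} - -75\right)\right)^{2} = \left(\left(-6 + 2\right) \left(- \frac{1}{10}\right) + \left(\sqrt{5 + 40} - -75\right)\right)^{2} = \left(\left(-4\right) \left(- \frac{1}{10}\right) + \left(\sqrt{45} + 75\right)\right)^{2} = \left(\frac{2}{5} + \left(3 \sqrt{5} + 75\right)\right)^{2} = \left(\frac{2}{5} + \left(75 + 3 \sqrt{5}\right)\right)^{2} = \left(\frac{377}{5} + 3 \sqrt{5}\right)^{2}$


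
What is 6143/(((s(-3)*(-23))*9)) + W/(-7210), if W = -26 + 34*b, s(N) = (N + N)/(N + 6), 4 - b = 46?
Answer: 22446493/1492470 ≈ 15.040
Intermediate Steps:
b = -42 (b = 4 - 1*46 = 4 - 46 = -42)
s(N) = 2*N/(6 + N) (s(N) = (2*N)/(6 + N) = 2*N/(6 + N))
W = -1454 (W = -26 + 34*(-42) = -26 - 1428 = -1454)
6143/(((s(-3)*(-23))*9)) + W/(-7210) = 6143/((((2*(-3)/(6 - 3))*(-23))*9)) - 1454/(-7210) = 6143/((((2*(-3)/3)*(-23))*9)) - 1454*(-1/7210) = 6143/((((2*(-3)*(⅓))*(-23))*9)) + 727/3605 = 6143/((-2*(-23)*9)) + 727/3605 = 6143/((46*9)) + 727/3605 = 6143/414 + 727/3605 = 22446493/1492470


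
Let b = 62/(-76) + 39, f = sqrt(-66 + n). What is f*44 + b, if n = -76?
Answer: 1451/38 + 44*I*sqrt(142) ≈ 38.184 + 524.32*I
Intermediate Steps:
f = I*sqrt(142) (f = sqrt(-66 - 76) = sqrt(-142) = I*sqrt(142) ≈ 11.916*I)
b = 1451/38 (b = 62*(-1/76) + 39 = -31/38 + 39 = 1451/38 ≈ 38.184)
f*44 + b = (I*sqrt(142))*44 + 1451/38 = 44*I*sqrt(142) + 1451/38 = 1451/38 + 44*I*sqrt(142)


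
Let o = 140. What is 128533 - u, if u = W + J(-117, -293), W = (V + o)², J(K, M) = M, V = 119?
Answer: 61745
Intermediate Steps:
W = 67081 (W = (119 + 140)² = 259² = 67081)
u = 66788 (u = 67081 - 293 = 66788)
128533 - u = 128533 - 1*66788 = 128533 - 66788 = 61745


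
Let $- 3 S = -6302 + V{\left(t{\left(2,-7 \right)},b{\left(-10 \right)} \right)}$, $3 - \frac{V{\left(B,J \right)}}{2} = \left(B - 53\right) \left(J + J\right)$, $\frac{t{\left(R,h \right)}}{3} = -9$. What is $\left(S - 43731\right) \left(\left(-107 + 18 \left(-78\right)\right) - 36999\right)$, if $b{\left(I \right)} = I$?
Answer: $\frac{4686551470}{3} \approx 1.5622 \cdot 10^{9}$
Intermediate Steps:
$t{\left(R,h \right)} = -27$ ($t{\left(R,h \right)} = 3 \left(-9\right) = -27$)
$V{\left(B,J \right)} = 6 - 4 J \left(-53 + B\right)$ ($V{\left(B,J \right)} = 6 - 2 \left(B - 53\right) \left(J + J\right) = 6 - 2 \left(-53 + B\right) 2 J = 6 - 2 \cdot 2 J \left(-53 + B\right) = 6 - 4 J \left(-53 + B\right)$)
$S = \frac{9496}{3}$ ($S = - \frac{-6302 + \left(6 + 212 \left(-10\right) - \left(-108\right) \left(-10\right)\right)}{3} = - \frac{-6302 - 3194}{3} = \left(- \frac{1}{3}\right) \left(-9496\right) = \frac{9496}{3} \approx 3165.3$)
$\left(S - 43731\right) \left(\left(-107 + 18 \left(-78\right)\right) - 36999\right) = \left(\frac{9496}{3} - 43731\right) \left(\left(-107 + 18 \left(-78\right)\right) - 36999\right) = - \frac{121697 \left(\left(-107 - 1404\right) - 36999\right)}{3} = - \frac{121697 \left(-1511 - 36999\right)}{3} = \left(- \frac{121697}{3}\right) \left(-38510\right) = \frac{4686551470}{3}$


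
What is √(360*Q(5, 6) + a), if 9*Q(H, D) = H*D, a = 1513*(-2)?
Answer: I*√1826 ≈ 42.732*I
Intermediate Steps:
a = -3026
Q(H, D) = D*H/9 (Q(H, D) = (H*D)/9 = (D*H)/9 = D*H/9)
√(360*Q(5, 6) + a) = √(360*((⅑)*6*5) - 3026) = √(360*(10/3) - 3026) = √(1200 - 3026) = √(-1826) = I*√1826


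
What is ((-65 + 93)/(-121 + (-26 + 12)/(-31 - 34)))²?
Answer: 3312400/61638201 ≈ 0.053739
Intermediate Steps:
((-65 + 93)/(-121 + (-26 + 12)/(-31 - 34)))² = (28/(-121 - 14/(-65)))² = (28/(-121 - 14*(-1/65)))² = (28/(-121 + 14/65))² = (28/(-7851/65))² = (28*(-65/7851))² = (-1820/7851)² = 3312400/61638201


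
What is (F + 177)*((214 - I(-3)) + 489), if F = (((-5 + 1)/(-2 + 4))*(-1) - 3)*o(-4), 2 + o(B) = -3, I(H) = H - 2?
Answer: 128856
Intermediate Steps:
I(H) = -2 + H
o(B) = -5 (o(B) = -2 - 3 = -5)
F = 5 (F = (((-5 + 1)/(-2 + 4))*(-1) - 3)*(-5) = (-4/2*(-1) - 3)*(-5) = (-4*½*(-1) - 3)*(-5) = (-2*(-1) - 3)*(-5) = (2 - 3)*(-5) = -1*(-5) = 5)
(F + 177)*((214 - I(-3)) + 489) = (5 + 177)*((214 - (-2 - 3)) + 489) = 182*((214 - 1*(-5)) + 489) = 182*((214 + 5) + 489) = 182*(219 + 489) = 182*708 = 128856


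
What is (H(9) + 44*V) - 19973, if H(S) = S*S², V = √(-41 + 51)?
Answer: -19244 + 44*√10 ≈ -19105.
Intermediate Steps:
V = √10 ≈ 3.1623
H(S) = S³
(H(9) + 44*V) - 19973 = (9³ + 44*√10) - 19973 = (729 + 44*√10) - 19973 = -19244 + 44*√10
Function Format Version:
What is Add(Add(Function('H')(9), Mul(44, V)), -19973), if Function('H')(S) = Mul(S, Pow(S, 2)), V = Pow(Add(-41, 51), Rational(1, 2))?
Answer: Add(-19244, Mul(44, Pow(10, Rational(1, 2)))) ≈ -19105.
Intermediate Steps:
V = Pow(10, Rational(1, 2)) ≈ 3.1623
Function('H')(S) = Pow(S, 3)
Add(Add(Function('H')(9), Mul(44, V)), -19973) = Add(Add(Pow(9, 3), Mul(44, Pow(10, Rational(1, 2)))), -19973) = Add(Add(729, Mul(44, Pow(10, Rational(1, 2)))), -19973) = Add(-19244, Mul(44, Pow(10, Rational(1, 2))))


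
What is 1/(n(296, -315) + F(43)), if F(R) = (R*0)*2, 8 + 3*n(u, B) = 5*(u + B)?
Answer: -3/103 ≈ -0.029126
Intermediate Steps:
n(u, B) = -8/3 + 5*B/3 + 5*u/3 (n(u, B) = -8/3 + (5*(u + B))/3 = -8/3 + (5*(B + u))/3 = -8/3 + (5*B + 5*u)/3 = -8/3 + (5*B/3 + 5*u/3) = -8/3 + 5*B/3 + 5*u/3)
F(R) = 0 (F(R) = 0*2 = 0)
1/(n(296, -315) + F(43)) = 1/((-8/3 + (5/3)*(-315) + (5/3)*296) + 0) = 1/((-8/3 - 525 + 1480/3) + 0) = 1/(-103/3 + 0) = 1/(-103/3) = -3/103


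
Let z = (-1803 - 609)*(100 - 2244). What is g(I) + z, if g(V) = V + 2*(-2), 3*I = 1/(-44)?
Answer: 682614767/132 ≈ 5.1713e+6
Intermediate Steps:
I = -1/132 (I = (⅓)/(-44) = (⅓)*(-1/44) = -1/132 ≈ -0.0075758)
z = 5171328 (z = -2412*(-2144) = 5171328)
g(V) = -4 + V (g(V) = V - 4 = -4 + V)
g(I) + z = (-4 - 1/132) + 5171328 = -529/132 + 5171328 = 682614767/132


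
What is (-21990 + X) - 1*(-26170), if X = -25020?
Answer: -20840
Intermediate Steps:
(-21990 + X) - 1*(-26170) = (-21990 - 25020) - 1*(-26170) = -47010 + 26170 = -20840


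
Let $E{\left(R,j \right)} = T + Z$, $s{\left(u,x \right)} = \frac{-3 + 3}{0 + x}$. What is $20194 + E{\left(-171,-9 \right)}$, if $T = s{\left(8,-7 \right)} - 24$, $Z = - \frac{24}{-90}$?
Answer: $\frac{302554}{15} \approx 20170.0$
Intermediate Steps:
$s{\left(u,x \right)} = 0$ ($s{\left(u,x \right)} = \frac{0}{x} = 0$)
$Z = \frac{4}{15}$ ($Z = \left(-24\right) \left(- \frac{1}{90}\right) = \frac{4}{15} \approx 0.26667$)
$T = -24$ ($T = 0 - 24 = -24$)
$E{\left(R,j \right)} = - \frac{356}{15}$ ($E{\left(R,j \right)} = -24 + \frac{4}{15} = - \frac{356}{15}$)
$20194 + E{\left(-171,-9 \right)} = 20194 - \frac{356}{15} = \frac{302554}{15}$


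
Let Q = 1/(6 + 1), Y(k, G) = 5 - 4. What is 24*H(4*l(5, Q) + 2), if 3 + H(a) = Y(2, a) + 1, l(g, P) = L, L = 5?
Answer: -24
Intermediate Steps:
Y(k, G) = 1
Q = 1/7 ≈ 0.14286
l(g, P) = 5
H(a) = -1 (H(a) = -3 + (1 + 1) = -3 + 2 = -1)
24*H(4*l(5, Q) + 2) = 24*(-1) = -24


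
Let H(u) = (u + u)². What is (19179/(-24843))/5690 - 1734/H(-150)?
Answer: -1371325421/70678335000 ≈ -0.019402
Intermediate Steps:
H(u) = 4*u² (H(u) = (2*u)² = 4*u²)
(19179/(-24843))/5690 - 1734/H(-150) = (19179/(-24843))/5690 - 1734/(4*(-150)²) = (19179*(-1/24843))*(1/5690) - 1734/(4*22500) = -6393/8281*1/5690 - 1734/90000 = -6393/47118890 - 1734*1/90000 = -6393/47118890 - 289/15000 = -1371325421/70678335000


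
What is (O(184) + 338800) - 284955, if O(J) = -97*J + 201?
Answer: 36198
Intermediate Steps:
O(J) = 201 - 97*J
(O(184) + 338800) - 284955 = ((201 - 97*184) + 338800) - 284955 = ((201 - 17848) + 338800) - 284955 = (-17647 + 338800) - 284955 = 321153 - 284955 = 36198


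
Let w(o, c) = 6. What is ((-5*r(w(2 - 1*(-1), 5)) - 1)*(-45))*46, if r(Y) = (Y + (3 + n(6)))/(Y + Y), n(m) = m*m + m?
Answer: 92115/2 ≈ 46058.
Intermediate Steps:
n(m) = m + m² (n(m) = m² + m = m + m²)
r(Y) = (45 + Y)/(2*Y) (r(Y) = (Y + (3 + 6*(1 + 6)))/(Y + Y) = (Y + (3 + 6*7))/((2*Y)) = (Y + (3 + 42))*(1/(2*Y)) = (Y + 45)*(1/(2*Y)) = (45 + Y)*(1/(2*Y)) = (45 + Y)/(2*Y))
((-5*r(w(2 - 1*(-1), 5)) - 1)*(-45))*46 = ((-5*(45 + 6)/(2*6) - 1)*(-45))*46 = ((-5*51/(2*6) - 1)*(-45))*46 = ((-5*17/4 - 1)*(-45))*46 = ((-85/4 - 1)*(-45))*46 = -89/4*(-45)*46 = (4005/4)*46 = 92115/2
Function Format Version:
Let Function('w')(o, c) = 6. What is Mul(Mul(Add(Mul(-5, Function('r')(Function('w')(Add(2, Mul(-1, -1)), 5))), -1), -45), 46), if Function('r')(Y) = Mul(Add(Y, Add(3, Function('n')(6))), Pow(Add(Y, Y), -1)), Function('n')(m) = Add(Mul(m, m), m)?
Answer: Rational(92115, 2) ≈ 46058.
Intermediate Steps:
Function('n')(m) = Add(m, Pow(m, 2)) (Function('n')(m) = Add(Pow(m, 2), m) = Add(m, Pow(m, 2)))
Function('r')(Y) = Mul(Rational(1, 2), Pow(Y, -1), Add(45, Y)) (Function('r')(Y) = Mul(Add(Y, Add(3, Mul(6, Add(1, 6)))), Pow(Add(Y, Y), -1)) = Mul(Add(Y, Add(3, Mul(6, 7))), Pow(Mul(2, Y), -1)) = Mul(Add(Y, Add(3, 42)), Mul(Rational(1, 2), Pow(Y, -1))) = Mul(Add(Y, 45), Mul(Rational(1, 2), Pow(Y, -1))) = Mul(Add(45, Y), Mul(Rational(1, 2), Pow(Y, -1))) = Mul(Rational(1, 2), Pow(Y, -1), Add(45, Y)))
Mul(Mul(Add(Mul(-5, Function('r')(Function('w')(Add(2, Mul(-1, -1)), 5))), -1), -45), 46) = Mul(Mul(Add(Mul(-5, Mul(Rational(1, 2), Pow(6, -1), Add(45, 6))), -1), -45), 46) = Mul(Mul(Add(Mul(-5, Mul(Rational(1, 2), Rational(1, 6), 51)), -1), -45), 46) = Mul(Mul(Add(Mul(-5, Rational(17, 4)), -1), -45), 46) = Mul(Mul(Add(Rational(-85, 4), -1), -45), 46) = Mul(Mul(Rational(-89, 4), -45), 46) = Mul(Rational(4005, 4), 46) = Rational(92115, 2)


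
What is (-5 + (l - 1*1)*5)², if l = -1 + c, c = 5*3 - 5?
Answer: 1225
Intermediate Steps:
c = 10 (c = 15 - 5 = 10)
l = 9 (l = -1 + 10 = 9)
(-5 + (l - 1*1)*5)² = (-5 + (9 - 1*1)*5)² = (-5 + (9 - 1)*5)² = (-5 + 8*5)² = (-5 + 40)² = 35² = 1225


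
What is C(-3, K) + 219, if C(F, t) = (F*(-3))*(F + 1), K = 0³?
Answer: 201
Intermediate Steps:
K = 0
C(F, t) = -3*F*(1 + F) (C(F, t) = (-3*F)*(1 + F) = -3*F*(1 + F))
C(-3, K) + 219 = -3*(-3)*(1 - 3) + 219 = -3*(-3)*(-2) + 219 = -18 + 219 = 201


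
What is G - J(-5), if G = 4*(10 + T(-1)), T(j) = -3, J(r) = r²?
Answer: 3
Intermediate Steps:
G = 28 (G = 4*(10 - 3) = 4*7 = 28)
G - J(-5) = 28 - 1*(-5)² = 28 - 1*25 = 28 - 25 = 3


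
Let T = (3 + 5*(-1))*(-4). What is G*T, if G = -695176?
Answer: -5561408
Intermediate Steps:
T = 8 (T = (3 - 5)*(-4) = -2*(-4) = 8)
G*T = -695176*8 = -5561408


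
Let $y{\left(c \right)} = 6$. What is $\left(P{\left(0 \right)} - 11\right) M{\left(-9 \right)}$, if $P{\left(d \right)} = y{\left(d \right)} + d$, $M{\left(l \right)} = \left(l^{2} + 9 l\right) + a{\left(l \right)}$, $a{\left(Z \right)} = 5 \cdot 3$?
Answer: $-75$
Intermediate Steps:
$a{\left(Z \right)} = 15$
$M{\left(l \right)} = 15 + l^{2} + 9 l$ ($M{\left(l \right)} = \left(l^{2} + 9 l\right) + 15 = 15 + l^{2} + 9 l$)
$P{\left(d \right)} = 6 + d$
$\left(P{\left(0 \right)} - 11\right) M{\left(-9 \right)} = \left(\left(6 + 0\right) - 11\right) \left(15 + \left(-9\right)^{2} + 9 \left(-9\right)\right) = \left(6 - 11\right) \left(15 + 81 - 81\right) = \left(-5\right) 15 = -75$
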